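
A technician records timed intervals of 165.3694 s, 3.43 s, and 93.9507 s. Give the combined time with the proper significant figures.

262.75 s

165.3694 s + 3.43 s + 93.9507 s = 262.7501 s.
Addition/subtraction keeps the fewest decimal places: 165.3694 → 4 decimal places, 3.43 → 2 decimal places, 93.9507 → 4 decimal places; limit is 2.
Rounded to 2 decimal places: 262.75 s.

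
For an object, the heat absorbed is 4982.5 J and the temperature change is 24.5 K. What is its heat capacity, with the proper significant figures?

203 J/K

heat capacity = 4982.5 J ÷ 24.5 K = 203.367346939… J/K.
4982.5 has 5 significant figures; 24.5 has 3.
Division/multiplication keeps the fewest: 3 significant figures.
Rounded: 203 J/K.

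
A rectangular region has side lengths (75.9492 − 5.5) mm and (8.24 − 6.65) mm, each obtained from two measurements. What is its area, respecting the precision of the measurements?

112 mm²

75.9492 − 5.5 = 70.4492, limited to 1 d.p. → 3 s.f.; 8.24 − 6.65 = 1.59, limited to 2 d.p. → 3 s.f.
Carrying full precision, 70.4492 × 1.59 = 112.014228; keep min(3, 3) = 3 s.f.
Rounded to 3 significant figures: 112 mm².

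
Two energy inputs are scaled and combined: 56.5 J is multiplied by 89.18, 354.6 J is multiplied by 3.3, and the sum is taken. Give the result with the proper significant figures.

56.5 × 89.18 = 5038.67 → 5.04 × 10³ J (3 s.f., last digit at the 10^1 place).
354.6 × 3.3 = 1170.18 → 1.2 × 10³ J (2 s.f., last digit at the 10^2 place).
Sum: 6208.85 J; keep the coarser place, 10^2.
Result: 6.2 × 10³ J.

6.2 × 10³ J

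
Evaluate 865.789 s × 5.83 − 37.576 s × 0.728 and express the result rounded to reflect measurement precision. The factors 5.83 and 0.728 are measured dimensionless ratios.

865.789 × 5.83 = 5047.54987 → 5.05 × 10^3 s (3 s.f., last digit at the 10^1 place).
37.576 × 0.728 = 27.355328 → 27.4 s (3 s.f., last digit at the 10^-1 place).
Difference: 5020.194542 s; keep the coarser place, 10^1.
Result: 5.02 × 10^3 s.

5.02 × 10^3 s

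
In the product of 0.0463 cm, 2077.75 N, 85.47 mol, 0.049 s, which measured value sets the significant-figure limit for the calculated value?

0.049 s

0.0463 cm → 3 s.f.; 2077.75 N → 6 s.f.; 85.47 mol → 4 s.f.; 0.049 s → 2 s.f.
The fewest is 2 significant figures, from 0.049 s.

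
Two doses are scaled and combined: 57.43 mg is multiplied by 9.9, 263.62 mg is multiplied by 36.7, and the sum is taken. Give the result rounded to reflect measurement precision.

1.024 × 10^4 mg

57.43 × 9.9 = 568.557 → 5.7 × 10^2 mg (2 s.f., last digit at the 10^1 place).
263.62 × 36.7 = 9674.854 → 9.67 × 10^3 mg (3 s.f., last digit at the 10^1 place).
Sum: 10243.411 mg; keep the coarser place, 10^1.
Result: 1.024 × 10^4 mg.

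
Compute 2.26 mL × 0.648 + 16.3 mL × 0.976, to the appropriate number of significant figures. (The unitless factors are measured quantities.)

17.4 mL

2.26 × 0.648 = 1.46448 → 1.46 mL (3 s.f., last digit at the 10^-2 place).
16.3 × 0.976 = 15.9088 → 15.9 mL (3 s.f., last digit at the 10^-1 place).
Sum: 17.37328 mL; keep the coarser place, 10^-1.
Result: 17.4 mL.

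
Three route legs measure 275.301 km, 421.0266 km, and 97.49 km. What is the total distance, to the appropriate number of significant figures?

793.82 km

275.301 km + 421.0266 km + 97.49 km = 793.8176 km.
Addition/subtraction keeps the fewest decimal places: 275.301 → 3 decimal places, 421.0266 → 4 decimal places, 97.49 → 2 decimal places; limit is 2.
Rounded to 2 decimal places: 793.82 km.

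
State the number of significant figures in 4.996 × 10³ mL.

4.996 × 10³: in scientific notation every digit of the coefficient is significant.

4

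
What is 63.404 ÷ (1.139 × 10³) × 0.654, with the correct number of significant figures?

63.404 ÷ (1.139 × 10³) × 0.654 = 0.036405808604…
Multiplication/division keeps the fewest significant figures: 63.404 → 5 s.f., 1.139 × 10³ → 4 s.f., 0.654 → 3 s.f.; limit is 3.
Rounded to 3 significant figures: 0.0364.

0.0364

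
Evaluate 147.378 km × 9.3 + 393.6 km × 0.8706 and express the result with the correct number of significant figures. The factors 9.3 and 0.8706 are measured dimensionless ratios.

1.7 × 10³ km

147.378 × 9.3 = 1370.6154 → 1.4 × 10³ km (2 s.f., last digit at the 10^2 place).
393.6 × 0.8706 = 342.66816 → 342.7 km (4 s.f., last digit at the 10^-1 place).
Sum: 1713.28356 km; keep the coarser place, 10^2.
Result: 1.7 × 10³ km.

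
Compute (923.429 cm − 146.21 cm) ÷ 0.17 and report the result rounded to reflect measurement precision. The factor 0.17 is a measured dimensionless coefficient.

923.429 cm − 146.21 cm = 777.219 cm; the difference is limited to 2 decimal places (5 s.f.).
Carrying full precision, 777.219 ÷ 0.17 = 4571.87647059… cm; 0.17 has 2 s.f., so the result keeps min(5, 2) = 2 s.f.
Rounded to 2 significant figures: 4.6 × 10^3 cm.

4.6 × 10^3 cm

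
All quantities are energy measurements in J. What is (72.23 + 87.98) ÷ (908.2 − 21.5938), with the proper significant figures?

72.23 + 87.98 = 160.21, limited to 2 d.p. → 5 s.f.; 908.2 − 21.5938 = 886.6062, limited to 1 d.p. → 4 s.f.
Carrying full precision, 160.21 ÷ 886.6062 = 0.18070029287…; keep min(5, 4) = 4 s.f.
Rounded to 4 significant figures: 0.1807.

0.1807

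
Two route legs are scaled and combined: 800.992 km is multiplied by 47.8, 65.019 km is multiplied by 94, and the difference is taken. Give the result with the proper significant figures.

800.992 × 47.8 = 38287.4176 → 3.83 × 10⁴ km (3 s.f., last digit at the 10^2 place).
65.019 × 94 = 6111.786 → 6.1 × 10³ km (2 s.f., last digit at the 10^2 place).
Difference: 32175.6316 km; keep the coarser place, 10^2.
Result: 3.22 × 10⁴ km.

3.22 × 10⁴ km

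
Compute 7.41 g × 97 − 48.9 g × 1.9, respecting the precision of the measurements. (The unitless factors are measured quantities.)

7.41 × 97 = 718.77 → 7.2 × 10^2 g (2 s.f., last digit at the 10^1 place).
48.9 × 1.9 = 92.91 → 93 g (2 s.f., last digit at the 10^0 place).
Difference: 625.86 g; keep the coarser place, 10^1.
Result: 6.3 × 10^2 g.

6.3 × 10^2 g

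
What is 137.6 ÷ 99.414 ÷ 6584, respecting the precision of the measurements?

2.102 × 10⁻⁴

137.6 ÷ 99.414 ÷ 6584 = 0.000210223403678…
Multiplication/division keeps the fewest significant figures: 137.6 → 4 s.f., 99.414 → 5 s.f., 6584 → 4 s.f.; limit is 4.
Rounded to 4 significant figures: 2.102 × 10⁻⁴.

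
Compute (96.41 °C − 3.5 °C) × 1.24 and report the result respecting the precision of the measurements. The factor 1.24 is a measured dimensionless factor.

96.41 °C − 3.5 °C = 92.91 °C; the difference is limited to 1 decimal place (3 s.f.).
Carrying full precision, 92.91 × 1.24 = 115.2084 °C; 1.24 has 3 s.f., so the result keeps min(3, 3) = 3 s.f.
Rounded to 3 significant figures: 115 °C.

115 °C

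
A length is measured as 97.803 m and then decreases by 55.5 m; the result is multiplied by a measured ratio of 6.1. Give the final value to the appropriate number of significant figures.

97.803 m − 55.5 m = 42.303 m; the difference is limited to 1 decimal place (3 s.f.).
Carrying full precision, 42.303 × 6.1 = 258.0483 m; 6.1 has 2 s.f., so the result keeps min(3, 2) = 2 s.f.
Rounded to 2 significant figures: 2.6 × 10² m.

2.6 × 10² m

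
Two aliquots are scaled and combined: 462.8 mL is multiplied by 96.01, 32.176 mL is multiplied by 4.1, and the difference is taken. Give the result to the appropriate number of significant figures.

462.8 × 96.01 = 44433.428 → 4.443 × 10^4 mL (4 s.f., last digit at the 10^1 place).
32.176 × 4.1 = 131.9216 → 1.3 × 10^2 mL (2 s.f., last digit at the 10^1 place).
Difference: 44301.5064 mL; keep the coarser place, 10^1.
Result: 4.430 × 10^4 mL.

4.430 × 10^4 mL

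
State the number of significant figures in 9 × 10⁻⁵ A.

1

9 × 10⁻⁵: in scientific notation every digit of the coefficient is significant.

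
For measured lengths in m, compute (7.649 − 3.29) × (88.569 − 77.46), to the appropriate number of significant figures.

7.649 − 3.29 = 4.359, limited to 2 d.p. → 3 s.f.; 88.569 − 77.46 = 11.109, limited to 2 d.p. → 4 s.f.
Carrying full precision, 4.359 × 11.109 = 48.424131; keep min(3, 4) = 3 s.f.
Rounded to 3 significant figures: 48.4 m².

48.4 m²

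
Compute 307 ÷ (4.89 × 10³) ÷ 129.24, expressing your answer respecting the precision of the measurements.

307 ÷ (4.89 × 10³) ÷ 129.24 = 0.000485772099149…
Multiplication/division keeps the fewest significant figures: 307 → 3 s.f., 4.89 × 10³ → 3 s.f., 129.24 → 5 s.f.; limit is 3.
Rounded to 3 significant figures: 4.86 × 10⁻⁴.

4.86 × 10⁻⁴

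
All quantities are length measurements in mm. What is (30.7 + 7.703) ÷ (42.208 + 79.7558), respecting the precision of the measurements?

0.315

30.7 + 7.703 = 38.403, limited to 1 d.p. → 3 s.f.; 42.208 + 79.7558 = 121.9638, limited to 3 d.p. → 6 s.f.
Carrying full precision, 38.403 ÷ 121.9638 = 0.314872117792…; keep min(3, 6) = 3 s.f.
Rounded to 3 significant figures: 0.315.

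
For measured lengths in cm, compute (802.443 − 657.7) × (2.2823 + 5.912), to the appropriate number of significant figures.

802.443 − 657.7 = 144.743, limited to 1 d.p. → 4 s.f.; 2.2823 + 5.912 = 8.1943, limited to 3 d.p. → 4 s.f.
Carrying full precision, 144.743 × 8.1943 = 1186.0675649; keep min(4, 4) = 4 s.f.
Rounded to 4 significant figures: 1186 cm².

1186 cm²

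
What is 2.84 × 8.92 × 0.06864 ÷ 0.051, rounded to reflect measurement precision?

34

2.84 × 8.92 × 0.06864 ÷ 0.051 = 34.0949684706…
Multiplication/division keeps the fewest significant figures: 2.84 → 3 s.f., 8.92 → 3 s.f., 0.06864 → 4 s.f., 0.051 → 2 s.f.; limit is 2.
Rounded to 2 significant figures: 34.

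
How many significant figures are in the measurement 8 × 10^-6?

8 × 10^-6: in scientific notation every digit of the coefficient is significant.

1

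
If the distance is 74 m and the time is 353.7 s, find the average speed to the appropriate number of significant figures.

0.21 m/s

average speed = 74 m ÷ 353.7 s = 0.209216850438… m/s.
74 has 2 significant figures; 353.7 has 4.
Division/multiplication keeps the fewest: 2 significant figures.
Rounded: 0.21 m/s.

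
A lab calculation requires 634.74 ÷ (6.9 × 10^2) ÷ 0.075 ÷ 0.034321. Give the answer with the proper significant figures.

634.74 ÷ (6.9 × 10^2) ÷ 0.075 ÷ 0.034321 = 357.37616172…
Multiplication/division keeps the fewest significant figures: 634.74 → 5 s.f., 6.9 × 10^2 → 2 s.f., 0.075 → 2 s.f., 0.034321 → 5 s.f.; limit is 2.
Rounded to 2 significant figures: 3.6 × 10^2.

3.6 × 10^2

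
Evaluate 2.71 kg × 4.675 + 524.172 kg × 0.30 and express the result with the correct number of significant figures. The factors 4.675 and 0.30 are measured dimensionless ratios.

1.7 × 10² kg

2.71 × 4.675 = 12.66925 → 12.7 kg (3 s.f., last digit at the 10^-1 place).
524.172 × 0.30 = 157.2516 → 1.6 × 10² kg (2 s.f., last digit at the 10^1 place).
Sum: 169.92085 kg; keep the coarser place, 10^1.
Result: 1.7 × 10² kg.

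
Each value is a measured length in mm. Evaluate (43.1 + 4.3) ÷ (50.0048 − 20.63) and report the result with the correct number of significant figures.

1.61

43.1 + 4.3 = 47.4, limited to 1 d.p. → 3 s.f.; 50.0048 − 20.63 = 29.3748, limited to 2 d.p. → 4 s.f.
Carrying full precision, 47.4 ÷ 29.3748 = 1.61362800768…; keep min(3, 4) = 3 s.f.
Rounded to 3 significant figures: 1.61.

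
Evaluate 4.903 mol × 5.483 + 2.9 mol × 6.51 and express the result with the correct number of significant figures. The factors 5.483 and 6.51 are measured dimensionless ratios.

46 mol

4.903 × 5.483 = 26.883149 → 26.88 mol (4 s.f., last digit at the 10^-2 place).
2.9 × 6.51 = 18.879 → 19 mol (2 s.f., last digit at the 10^0 place).
Sum: 45.762149 mol; keep the coarser place, 10^0.
Result: 46 mol.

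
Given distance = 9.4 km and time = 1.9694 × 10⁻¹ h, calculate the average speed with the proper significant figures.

average speed = 9.4 km ÷ 1.9694 × 10⁻¹ h = 47.7302731796… km/h.
9.4 has 2 significant figures; 1.9694 × 10⁻¹ has 5.
Division/multiplication keeps the fewest: 2 significant figures.
Rounded: 48 km/h.

48 km/h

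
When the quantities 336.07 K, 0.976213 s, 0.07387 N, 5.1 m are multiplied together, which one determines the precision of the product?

5.1 m

336.07 K → 5 s.f.; 0.976213 s → 6 s.f.; 0.07387 N → 4 s.f.; 5.1 m → 2 s.f.
The fewest is 2 significant figures, from 5.1 m.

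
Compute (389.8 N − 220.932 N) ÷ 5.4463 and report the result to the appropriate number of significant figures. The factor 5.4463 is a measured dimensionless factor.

31.01 N

389.8 N − 220.932 N = 168.868 N; the difference is limited to 1 decimal place (4 s.f.).
Carrying full precision, 168.868 ÷ 5.4463 = 31.0060040762… N; 5.4463 has 5 s.f., so the result keeps min(4, 5) = 4 s.f.
Rounded to 4 significant figures: 31.01 N.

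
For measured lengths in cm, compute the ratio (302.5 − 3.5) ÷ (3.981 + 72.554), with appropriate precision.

3.907

302.5 − 3.5 = 299.0, limited to 1 d.p. → 4 s.f.; 3.981 + 72.554 = 76.535, limited to 3 d.p. → 5 s.f.
Carrying full precision, 299.0 ÷ 76.535 = 3.90670934866…; keep min(4, 5) = 4 s.f.
Rounded to 4 significant figures: 3.907.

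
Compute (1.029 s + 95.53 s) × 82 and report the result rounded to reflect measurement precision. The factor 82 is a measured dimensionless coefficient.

1.029 s + 95.53 s = 96.559 s; the sum is limited to 2 decimal places (4 s.f.).
Carrying full precision, 96.559 × 82 = 7917.838 s; 82 has 2 s.f., so the result keeps min(4, 2) = 2 s.f.
Rounded to 2 significant figures: 7.9 × 10³ s.

7.9 × 10³ s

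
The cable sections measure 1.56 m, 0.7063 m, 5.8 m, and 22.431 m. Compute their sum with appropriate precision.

30.5 m

1.56 m + 0.7063 m + 5.8 m + 22.431 m = 30.4973 m.
Addition/subtraction keeps the fewest decimal places: 1.56 → 2 decimal places, 0.7063 → 4 decimal places, 5.8 → 1 decimal place, 22.431 → 3 decimal places; limit is 1.
Rounded to 1 decimal place: 30.5 m.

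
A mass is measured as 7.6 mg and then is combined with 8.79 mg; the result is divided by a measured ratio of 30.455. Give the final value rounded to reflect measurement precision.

7.6 mg + 8.79 mg = 16.39 mg; the sum is limited to 1 decimal place (3 s.f.).
Carrying full precision, 16.39 ÷ 30.455 = 0.538171072074… mg; 30.455 has 5 s.f., so the result keeps min(3, 5) = 3 s.f.
Rounded to 3 significant figures: 0.538 mg.

0.538 mg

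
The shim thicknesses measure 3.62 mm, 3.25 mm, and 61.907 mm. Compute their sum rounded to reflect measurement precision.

68.78 mm

3.62 mm + 3.25 mm + 61.907 mm = 68.777 mm.
Addition/subtraction keeps the fewest decimal places: 3.62 → 2 decimal places, 3.25 → 2 decimal places, 61.907 → 3 decimal places; limit is 2.
Rounded to 2 decimal places: 68.78 mm.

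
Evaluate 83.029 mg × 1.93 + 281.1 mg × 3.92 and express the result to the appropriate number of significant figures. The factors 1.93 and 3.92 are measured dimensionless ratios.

1.26 × 10^3 mg

83.029 × 1.93 = 160.24597 → 1.60 × 10^2 mg (3 s.f., last digit at the 10^0 place).
281.1 × 3.92 = 1101.912 → 1.10 × 10^3 mg (3 s.f., last digit at the 10^1 place).
Sum: 1262.15797 mg; keep the coarser place, 10^1.
Result: 1.26 × 10^3 mg.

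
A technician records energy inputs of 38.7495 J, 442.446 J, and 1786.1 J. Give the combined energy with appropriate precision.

38.7495 J + 442.446 J + 1786.1 J = 2267.2955 J.
Addition/subtraction keeps the fewest decimal places: 38.7495 → 4 decimal places, 442.446 → 3 decimal places, 1786.1 → 1 decimal place; limit is 1.
Rounded to 1 decimal place: 2267.3 J.

2267.3 J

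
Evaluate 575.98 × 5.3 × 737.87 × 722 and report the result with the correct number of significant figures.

1.6 × 10⁹

575.98 × 5.3 × 737.87 × 722 = 1.62629873433 × 10^9…
Multiplication/division keeps the fewest significant figures: 575.98 → 5 s.f., 5.3 → 2 s.f., 737.87 → 5 s.f., 722 → 3 s.f.; limit is 2.
Rounded to 2 significant figures: 1.6 × 10⁹.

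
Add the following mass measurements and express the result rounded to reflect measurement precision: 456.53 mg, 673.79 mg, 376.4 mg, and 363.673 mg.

1870.4 mg

456.53 mg + 673.79 mg + 376.4 mg + 363.673 mg = 1870.393 mg.
Addition/subtraction keeps the fewest decimal places: 456.53 → 2 decimal places, 673.79 → 2 decimal places, 376.4 → 1 decimal place, 363.673 → 3 decimal places; limit is 1.
Rounded to 1 decimal place: 1870.4 mg.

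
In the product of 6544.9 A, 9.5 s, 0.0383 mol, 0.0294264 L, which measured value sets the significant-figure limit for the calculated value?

9.5 s

6544.9 A → 5 s.f.; 9.5 s → 2 s.f.; 0.0383 mol → 3 s.f.; 0.0294264 L → 6 s.f.
The fewest is 2 significant figures, from 9.5 s.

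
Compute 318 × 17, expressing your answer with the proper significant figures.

318 × 17 = 5406
Multiplication/division keeps the fewest significant figures: 318 → 3 s.f., 17 → 2 s.f.; limit is 2.
Rounded to 2 significant figures: 5.4 × 10^3.

5.4 × 10^3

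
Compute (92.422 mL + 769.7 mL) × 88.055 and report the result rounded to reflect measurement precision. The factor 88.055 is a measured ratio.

7.591 × 10⁴ mL

92.422 mL + 769.7 mL = 862.122 mL; the sum is limited to 1 decimal place (4 s.f.).
Carrying full precision, 862.122 × 88.055 = 75914.15271 mL; 88.055 has 5 s.f., so the result keeps min(4, 5) = 4 s.f.
Rounded to 4 significant figures: 7.591 × 10⁴ mL.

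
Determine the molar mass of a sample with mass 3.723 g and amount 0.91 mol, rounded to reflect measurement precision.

4.1 g/mol

molar mass = 3.723 g ÷ 0.91 mol = 4.09120879121… g/mol.
3.723 has 4 significant figures; 0.91 has 2.
Division/multiplication keeps the fewest: 2 significant figures.
Rounded: 4.1 g/mol.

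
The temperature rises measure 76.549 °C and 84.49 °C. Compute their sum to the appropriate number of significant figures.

76.549 °C + 84.49 °C = 161.039 °C.
Addition/subtraction keeps the fewest decimal places: 76.549 → 3 decimal places, 84.49 → 2 decimal places; limit is 2.
Rounded to 2 decimal places: 161.04 °C.

161.04 °C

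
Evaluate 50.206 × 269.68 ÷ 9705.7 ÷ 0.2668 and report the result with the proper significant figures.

5.229

50.206 × 269.68 ÷ 9705.7 ÷ 0.2668 = 5.22867529628…
Multiplication/division keeps the fewest significant figures: 50.206 → 5 s.f., 269.68 → 5 s.f., 9705.7 → 5 s.f., 0.2668 → 4 s.f.; limit is 4.
Rounded to 4 significant figures: 5.229.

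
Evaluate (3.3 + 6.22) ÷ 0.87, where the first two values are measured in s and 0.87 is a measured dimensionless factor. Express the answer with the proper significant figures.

3.3 s + 6.22 s = 9.52 s; the sum is limited to 1 decimal place (2 s.f.).
Carrying full precision, 9.52 ÷ 0.87 = 10.9425287356… s; 0.87 has 2 s.f., so the result keeps min(2, 2) = 2 s.f.
Rounded to 2 significant figures: 11 s.

11 s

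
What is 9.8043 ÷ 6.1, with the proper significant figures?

9.8043 ÷ 6.1 = 1.60726229508…
Multiplication/division keeps the fewest significant figures: 9.8043 → 5 s.f., 6.1 → 2 s.f.; limit is 2.
Rounded to 2 significant figures: 1.6.

1.6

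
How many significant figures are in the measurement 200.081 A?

200.081: zeros between nonzero digits are significant.

6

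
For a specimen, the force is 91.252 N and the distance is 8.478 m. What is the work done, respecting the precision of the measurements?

7.736 × 10² J

work done = 91.252 N × 8.478 m = 773.634456 J.
91.252 has 5 significant figures; 8.478 has 4.
Division/multiplication keeps the fewest: 4 significant figures.
Rounded: 7.736 × 10² J.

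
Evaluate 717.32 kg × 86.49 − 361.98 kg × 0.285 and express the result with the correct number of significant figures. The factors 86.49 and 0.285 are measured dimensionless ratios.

6.194 × 10⁴ kg

717.32 × 86.49 = 62041.0068 → 6.204 × 10⁴ kg (4 s.f., last digit at the 10^1 place).
361.98 × 0.285 = 103.1643 → 103 kg (3 s.f., last digit at the 10^0 place).
Difference: 61937.8425 kg; keep the coarser place, 10^1.
Result: 6.194 × 10⁴ kg.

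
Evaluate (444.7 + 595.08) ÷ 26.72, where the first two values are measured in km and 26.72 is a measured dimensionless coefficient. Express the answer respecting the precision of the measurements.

444.7 km + 595.08 km = 1039.78 km; the sum is limited to 1 decimal place (5 s.f.).
Carrying full precision, 1039.78 ÷ 26.72 = 38.9139221557… km; 26.72 has 4 s.f., so the result keeps min(5, 4) = 4 s.f.
Rounded to 4 significant figures: 38.91 km.

38.91 km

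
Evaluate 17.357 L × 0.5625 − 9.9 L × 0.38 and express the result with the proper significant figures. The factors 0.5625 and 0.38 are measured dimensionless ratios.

17.357 × 0.5625 = 9.7633125 → 9.763 L (4 s.f., last digit at the 10^-3 place).
9.9 × 0.38 = 3.762 → 3.8 L (2 s.f., last digit at the 10^-1 place).
Difference: 6.0013125 L; keep the coarser place, 10^-1.
Result: 6.0 L.

6.0 L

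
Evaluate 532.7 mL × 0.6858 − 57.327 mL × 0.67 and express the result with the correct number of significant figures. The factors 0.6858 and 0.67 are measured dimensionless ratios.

532.7 × 0.6858 = 365.32566 → 365.3 mL (4 s.f., last digit at the 10^-1 place).
57.327 × 0.67 = 38.40909 → 38 mL (2 s.f., last digit at the 10^0 place).
Difference: 326.91657 mL; keep the coarser place, 10^0.
Result: 327 mL.

327 mL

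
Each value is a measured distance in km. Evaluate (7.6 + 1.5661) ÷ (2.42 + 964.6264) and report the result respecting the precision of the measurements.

0.0095

7.6 + 1.5661 = 9.1661, limited to 1 d.p. → 2 s.f.; 2.42 + 964.6264 = 967.0464, limited to 2 d.p. → 5 s.f.
Carrying full precision, 9.1661 ÷ 967.0464 = 0.00947844901754…; keep min(2, 5) = 2 s.f.
Rounded to 2 significant figures: 0.0095.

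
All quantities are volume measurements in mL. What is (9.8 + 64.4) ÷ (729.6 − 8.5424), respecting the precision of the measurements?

0.103

9.8 + 64.4 = 74.2, limited to 1 d.p. → 3 s.f.; 729.6 − 8.5424 = 721.0576, limited to 1 d.p. → 4 s.f.
Carrying full precision, 74.2 ÷ 721.0576 = 0.102904400425…; keep min(3, 4) = 3 s.f.
Rounded to 3 significant figures: 0.103.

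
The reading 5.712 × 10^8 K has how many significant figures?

5.712 × 10^8: in scientific notation every digit of the coefficient is significant.

4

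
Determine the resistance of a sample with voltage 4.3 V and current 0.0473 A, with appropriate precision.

resistance = 4.3 V ÷ 0.0473 A = 90.9090909091… Ω.
4.3 has 2 significant figures; 0.0473 has 3.
Division/multiplication keeps the fewest: 2 significant figures.
Rounded: 91 Ω.

91 Ω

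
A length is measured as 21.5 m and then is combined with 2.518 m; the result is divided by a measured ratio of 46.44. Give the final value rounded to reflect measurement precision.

21.5 m + 2.518 m = 24.018 m; the sum is limited to 1 decimal place (3 s.f.).
Carrying full precision, 24.018 ÷ 46.44 = 0.517183462532… m; 46.44 has 4 s.f., so the result keeps min(3, 4) = 3 s.f.
Rounded to 3 significant figures: 0.517 m.

0.517 m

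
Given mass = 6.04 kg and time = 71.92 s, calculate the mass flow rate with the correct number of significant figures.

0.0840 kg/s

mass flow rate = 6.04 kg ÷ 71.92 s = 0.0839822024472… kg/s.
6.04 has 3 significant figures; 71.92 has 4.
Division/multiplication keeps the fewest: 3 significant figures.
Rounded: 0.0840 kg/s.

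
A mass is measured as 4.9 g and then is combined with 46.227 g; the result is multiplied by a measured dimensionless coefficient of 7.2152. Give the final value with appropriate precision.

4.9 g + 46.227 g = 51.127 g; the sum is limited to 1 decimal place (3 s.f.).
Carrying full precision, 51.127 × 7.2152 = 368.8915304 g; 7.2152 has 5 s.f., so the result keeps min(3, 5) = 3 s.f.
Rounded to 3 significant figures: 3.69 × 10^2 g.

3.69 × 10^2 g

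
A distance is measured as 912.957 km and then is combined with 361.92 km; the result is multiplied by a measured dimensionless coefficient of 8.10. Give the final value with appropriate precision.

1.03 × 10^4 km

912.957 km + 361.92 km = 1274.877 km; the sum is limited to 2 decimal places (6 s.f.).
Carrying full precision, 1274.877 × 8.10 = 10326.5037 km; 8.10 has 3 s.f., so the result keeps min(6, 3) = 3 s.f.
Rounded to 3 significant figures: 1.03 × 10^4 km.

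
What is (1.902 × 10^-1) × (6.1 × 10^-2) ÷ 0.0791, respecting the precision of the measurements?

0.15

(1.902 × 10^-1) × (6.1 × 10^-2) ÷ 0.0791 = 0.146677623262…
Multiplication/division keeps the fewest significant figures: 1.902 × 10^-1 → 4 s.f., 6.1 × 10^-2 → 2 s.f., 0.0791 → 3 s.f.; limit is 2.
Rounded to 2 significant figures: 0.15.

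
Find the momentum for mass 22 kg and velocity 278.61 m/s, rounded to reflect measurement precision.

6.1 × 10³ kg·m/s

momentum = 22 kg × 278.61 m/s = 6129.42 kg·m/s.
22 has 2 significant figures; 278.61 has 5.
Division/multiplication keeps the fewest: 2 significant figures.
Rounded: 6.1 × 10³ kg·m/s.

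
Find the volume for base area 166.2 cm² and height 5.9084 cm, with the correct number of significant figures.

982.0 cm³

volume = 166.2 cm² × 5.9084 cm = 981.97608 cm³.
166.2 has 4 significant figures; 5.9084 has 5.
Division/multiplication keeps the fewest: 4 significant figures.
Rounded: 982.0 cm³.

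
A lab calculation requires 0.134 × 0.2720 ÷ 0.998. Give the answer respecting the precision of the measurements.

0.0365

0.134 × 0.2720 ÷ 0.998 = 0.0365210420842…
Multiplication/division keeps the fewest significant figures: 0.134 → 3 s.f., 0.2720 → 4 s.f., 0.998 → 3 s.f.; limit is 3.
Rounded to 3 significant figures: 0.0365.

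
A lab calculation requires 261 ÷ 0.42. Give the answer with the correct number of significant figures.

6.2 × 10^2

261 ÷ 0.42 = 621.428571429…
Multiplication/division keeps the fewest significant figures: 261 → 3 s.f., 0.42 → 2 s.f.; limit is 2.
Rounded to 2 significant figures: 6.2 × 10^2.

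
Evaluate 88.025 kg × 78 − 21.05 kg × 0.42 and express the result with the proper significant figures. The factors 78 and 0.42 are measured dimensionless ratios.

6.9 × 10³ kg

88.025 × 78 = 6865.95 → 6.9 × 10³ kg (2 s.f., last digit at the 10^2 place).
21.05 × 0.42 = 8.841 → 8.8 kg (2 s.f., last digit at the 10^-1 place).
Difference: 6857.109 kg; keep the coarser place, 10^2.
Result: 6.9 × 10³ kg.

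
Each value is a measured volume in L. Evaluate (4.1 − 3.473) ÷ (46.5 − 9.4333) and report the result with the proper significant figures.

0.02

4.1 − 3.473 = 0.627, limited to 1 d.p. → 1 s.f.; 46.5 − 9.4333 = 37.0667, limited to 1 d.p. → 3 s.f.
Carrying full precision, 0.627 ÷ 37.0667 = 0.0169154524142…; keep min(1, 3) = 1 s.f.
Rounded to 1 significant figure: 0.02.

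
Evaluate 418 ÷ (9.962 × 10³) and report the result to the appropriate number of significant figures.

418 ÷ (9.962 × 10³) = 0.0419594458944…
Multiplication/division keeps the fewest significant figures: 418 → 3 s.f., 9.962 × 10³ → 4 s.f.; limit is 3.
Rounded to 3 significant figures: 4.20 × 10⁻².

4.20 × 10⁻²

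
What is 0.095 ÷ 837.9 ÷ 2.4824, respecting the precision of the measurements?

4.6 × 10^-5

0.095 ÷ 837.9 ÷ 2.4824 = 0.0000456730119269…
Multiplication/division keeps the fewest significant figures: 0.095 → 2 s.f., 837.9 → 4 s.f., 2.4824 → 5 s.f.; limit is 2.
Rounded to 2 significant figures: 4.6 × 10^-5.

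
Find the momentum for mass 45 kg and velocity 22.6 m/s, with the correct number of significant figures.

1.0 × 10³ kg·m/s

momentum = 45 kg × 22.6 m/s = 1017 kg·m/s.
45 has 2 significant figures; 22.6 has 3.
Division/multiplication keeps the fewest: 2 significant figures.
Rounded: 1.0 × 10³ kg·m/s.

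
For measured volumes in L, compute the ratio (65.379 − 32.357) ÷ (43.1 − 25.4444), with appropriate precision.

1.87

65.379 − 32.357 = 33.022, limited to 3 d.p. → 5 s.f.; 43.1 − 25.4444 = 17.6556, limited to 1 d.p. → 3 s.f.
Carrying full precision, 33.022 ÷ 17.6556 = 1.87034142142…; keep min(5, 3) = 3 s.f.
Rounded to 3 significant figures: 1.87.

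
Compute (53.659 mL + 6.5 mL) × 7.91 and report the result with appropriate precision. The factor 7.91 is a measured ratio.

53.659 mL + 6.5 mL = 60.159 mL; the sum is limited to 1 decimal place (3 s.f.).
Carrying full precision, 60.159 × 7.91 = 475.85769 mL; 7.91 has 3 s.f., so the result keeps min(3, 3) = 3 s.f.
Rounded to 3 significant figures: 476 mL.

476 mL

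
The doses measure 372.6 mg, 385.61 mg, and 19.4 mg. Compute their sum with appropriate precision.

777.6 mg

372.6 mg + 385.61 mg + 19.4 mg = 777.61 mg.
Addition/subtraction keeps the fewest decimal places: 372.6 → 1 decimal place, 385.61 → 2 decimal places, 19.4 → 1 decimal place; limit is 1.
Rounded to 1 decimal place: 777.6 mg.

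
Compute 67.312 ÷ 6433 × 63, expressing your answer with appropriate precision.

6.6 × 10^-1

67.312 ÷ 6433 × 63 = 0.659203482046…
Multiplication/division keeps the fewest significant figures: 67.312 → 5 s.f., 6433 → 4 s.f., 63 → 2 s.f.; limit is 2.
Rounded to 2 significant figures: 6.6 × 10^-1.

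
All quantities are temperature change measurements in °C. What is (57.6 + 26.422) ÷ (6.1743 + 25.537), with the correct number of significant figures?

2.65

57.6 + 26.422 = 84.022, limited to 1 d.p. → 3 s.f.; 6.1743 + 25.537 = 31.7113, limited to 3 d.p. → 5 s.f.
Carrying full precision, 84.022 ÷ 31.7113 = 2.64959178589…; keep min(3, 5) = 3 s.f.
Rounded to 3 significant figures: 2.65.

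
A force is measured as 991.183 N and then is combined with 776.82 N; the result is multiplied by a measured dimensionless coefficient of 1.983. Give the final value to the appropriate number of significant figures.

3506 N

991.183 N + 776.82 N = 1768.003 N; the sum is limited to 2 decimal places (6 s.f.).
Carrying full precision, 1768.003 × 1.983 = 3505.949949 N; 1.983 has 4 s.f., so the result keeps min(6, 4) = 4 s.f.
Rounded to 4 significant figures: 3506 N.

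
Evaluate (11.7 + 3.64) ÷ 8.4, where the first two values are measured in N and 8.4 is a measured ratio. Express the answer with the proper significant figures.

1.8 N

11.7 N + 3.64 N = 15.34 N; the sum is limited to 1 decimal place (3 s.f.).
Carrying full precision, 15.34 ÷ 8.4 = 1.82619047619… N; 8.4 has 2 s.f., so the result keeps min(3, 2) = 2 s.f.
Rounded to 2 significant figures: 1.8 N.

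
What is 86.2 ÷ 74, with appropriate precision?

86.2 ÷ 74 = 1.16486486486…
Multiplication/division keeps the fewest significant figures: 86.2 → 3 s.f., 74 → 2 s.f.; limit is 2.
Rounded to 2 significant figures: 1.2.

1.2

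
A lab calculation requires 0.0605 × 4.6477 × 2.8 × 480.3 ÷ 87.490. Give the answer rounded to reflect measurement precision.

0.0605 × 4.6477 × 2.8 × 480.3 ÷ 87.490 = 4.32220800679…
Multiplication/division keeps the fewest significant figures: 0.0605 → 3 s.f., 4.6477 → 5 s.f., 2.8 → 2 s.f., 480.3 → 4 s.f., 87.490 → 5 s.f.; limit is 2.
Rounded to 2 significant figures: 4.3.

4.3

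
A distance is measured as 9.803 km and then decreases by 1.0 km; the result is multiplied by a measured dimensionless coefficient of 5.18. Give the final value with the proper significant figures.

46 km

9.803 km − 1.0 km = 8.803 km; the difference is limited to 1 decimal place (2 s.f.).
Carrying full precision, 8.803 × 5.18 = 45.59954 km; 5.18 has 3 s.f., so the result keeps min(2, 3) = 2 s.f.
Rounded to 2 significant figures: 46 km.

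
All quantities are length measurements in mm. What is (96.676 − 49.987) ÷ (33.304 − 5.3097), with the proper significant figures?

96.676 − 49.987 = 46.689, limited to 3 d.p. → 5 s.f.; 33.304 − 5.3097 = 27.9943, limited to 3 d.p. → 5 s.f.
Carrying full precision, 46.689 ÷ 27.9943 = 1.66780380292…; keep min(5, 5) = 5 s.f.
Rounded to 5 significant figures: 1.6678.

1.6678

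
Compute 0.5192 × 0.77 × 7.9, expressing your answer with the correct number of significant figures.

3.2

0.5192 × 0.77 × 7.9 = 3.1582936
Multiplication/division keeps the fewest significant figures: 0.5192 → 4 s.f., 0.77 → 2 s.f., 7.9 → 2 s.f.; limit is 2.
Rounded to 2 significant figures: 3.2.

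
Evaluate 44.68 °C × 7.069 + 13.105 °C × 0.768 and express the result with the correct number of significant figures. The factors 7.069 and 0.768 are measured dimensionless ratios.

325.9 °C

44.68 × 7.069 = 315.84292 → 315.8 °C (4 s.f., last digit at the 10^-1 place).
13.105 × 0.768 = 10.06464 → 10.1 °C (3 s.f., last digit at the 10^-1 place).
Sum: 325.90756 °C; keep the coarser place, 10^-1.
Result: 325.9 °C.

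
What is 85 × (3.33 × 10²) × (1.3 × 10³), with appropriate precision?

85 × (3.33 × 10²) × (1.3 × 10³) = 36796500
Multiplication/division keeps the fewest significant figures: 85 → 2 s.f., 3.33 × 10² → 3 s.f., 1.3 × 10³ → 2 s.f.; limit is 2.
Rounded to 2 significant figures: 3.7 × 10⁷.

3.7 × 10⁷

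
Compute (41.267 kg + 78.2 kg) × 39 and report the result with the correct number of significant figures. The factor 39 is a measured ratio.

4.7 × 10³ kg

41.267 kg + 78.2 kg = 119.467 kg; the sum is limited to 1 decimal place (4 s.f.).
Carrying full precision, 119.467 × 39 = 4659.213 kg; 39 has 2 s.f., so the result keeps min(4, 2) = 2 s.f.
Rounded to 2 significant figures: 4.7 × 10³ kg.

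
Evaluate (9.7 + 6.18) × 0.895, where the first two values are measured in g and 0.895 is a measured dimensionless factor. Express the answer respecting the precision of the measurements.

9.7 g + 6.18 g = 15.88 g; the sum is limited to 1 decimal place (3 s.f.).
Carrying full precision, 15.88 × 0.895 = 14.2126 g; 0.895 has 3 s.f., so the result keeps min(3, 3) = 3 s.f.
Rounded to 3 significant figures: 14.2 g.

14.2 g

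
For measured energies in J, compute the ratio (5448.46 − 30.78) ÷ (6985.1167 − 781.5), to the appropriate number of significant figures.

5448.46 − 30.78 = 5417.68, limited to 2 d.p. → 6 s.f.; 6985.1167 − 781.5 = 6203.6167, limited to 1 d.p. → 5 s.f.
Carrying full precision, 5417.68 ÷ 6203.6167 = 0.873309919357…; keep min(6, 5) = 5 s.f.
Rounded to 5 significant figures: 0.87331.

0.87331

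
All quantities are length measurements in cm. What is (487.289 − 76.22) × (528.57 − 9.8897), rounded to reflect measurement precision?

2.1321 × 10⁵ cm²

487.289 − 76.22 = 411.069, limited to 2 d.p. → 5 s.f.; 528.57 − 9.8897 = 518.6803, limited to 2 d.p. → 5 s.f.
Carrying full precision, 411.069 × 518.6803 = 213213.392241…; keep min(5, 5) = 5 s.f.
Rounded to 5 significant figures: 2.1321 × 10⁵ cm².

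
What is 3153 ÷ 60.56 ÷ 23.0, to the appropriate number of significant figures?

2.26

3153 ÷ 60.56 ÷ 23.0 = 2.26365516053…
Multiplication/division keeps the fewest significant figures: 3153 → 4 s.f., 60.56 → 4 s.f., 23.0 → 3 s.f.; limit is 3.
Rounded to 3 significant figures: 2.26.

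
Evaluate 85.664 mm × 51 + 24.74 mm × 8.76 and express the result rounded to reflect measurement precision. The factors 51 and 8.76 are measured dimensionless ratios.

85.664 × 51 = 4368.864 → 4.4 × 10³ mm (2 s.f., last digit at the 10^2 place).
24.74 × 8.76 = 216.7224 → 217 mm (3 s.f., last digit at the 10^0 place).
Sum: 4585.5864 mm; keep the coarser place, 10^2.
Result: 4.6 × 10³ mm.

4.6 × 10³ mm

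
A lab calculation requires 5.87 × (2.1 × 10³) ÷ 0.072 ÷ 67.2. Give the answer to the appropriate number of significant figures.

2.5 × 10³

5.87 × (2.1 × 10³) ÷ 0.072 ÷ 67.2 = 2547.74305556…
Multiplication/division keeps the fewest significant figures: 5.87 → 3 s.f., 2.1 × 10³ → 2 s.f., 0.072 → 2 s.f., 67.2 → 3 s.f.; limit is 2.
Rounded to 2 significant figures: 2.5 × 10³.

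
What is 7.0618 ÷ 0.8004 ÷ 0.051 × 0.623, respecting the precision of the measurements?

7.0618 ÷ 0.8004 ÷ 0.051 × 0.623 = 107.777028153…
Multiplication/division keeps the fewest significant figures: 7.0618 → 5 s.f., 0.8004 → 4 s.f., 0.051 → 2 s.f., 0.623 → 3 s.f.; limit is 2.
Rounded to 2 significant figures: 1.1 × 10^2.

1.1 × 10^2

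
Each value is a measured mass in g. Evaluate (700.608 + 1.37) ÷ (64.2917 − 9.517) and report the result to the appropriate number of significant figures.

700.608 + 1.37 = 701.978, limited to 2 d.p. → 5 s.f.; 64.2917 − 9.517 = 54.7747, limited to 3 d.p. → 5 s.f.
Carrying full precision, 701.978 ÷ 54.7747 = 12.8157342715…; keep min(5, 5) = 5 s.f.
Rounded to 5 significant figures: 12.816.

12.816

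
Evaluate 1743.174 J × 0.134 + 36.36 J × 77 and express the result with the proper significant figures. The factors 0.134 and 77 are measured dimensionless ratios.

1743.174 × 0.134 = 233.585316 → 234 J (3 s.f., last digit at the 10^0 place).
36.36 × 77 = 2799.72 → 2.8 × 10^3 J (2 s.f., last digit at the 10^2 place).
Sum: 3033.305316 J; keep the coarser place, 10^2.
Result: 3.0 × 10^3 J.

3.0 × 10^3 J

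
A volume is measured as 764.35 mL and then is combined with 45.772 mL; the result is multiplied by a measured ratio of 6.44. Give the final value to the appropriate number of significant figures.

764.35 mL + 45.772 mL = 810.122 mL; the sum is limited to 2 decimal places (5 s.f.).
Carrying full precision, 810.122 × 6.44 = 5217.18568 mL; 6.44 has 3 s.f., so the result keeps min(5, 3) = 3 s.f.
Rounded to 3 significant figures: 5.22 × 10³ mL.

5.22 × 10³ mL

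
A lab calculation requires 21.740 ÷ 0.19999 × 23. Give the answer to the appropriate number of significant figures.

2.5 × 10³

21.740 ÷ 0.19999 × 23 = 2500.22501125…
Multiplication/division keeps the fewest significant figures: 21.740 → 5 s.f., 0.19999 → 5 s.f., 23 → 2 s.f.; limit is 2.
Rounded to 2 significant figures: 2.5 × 10³.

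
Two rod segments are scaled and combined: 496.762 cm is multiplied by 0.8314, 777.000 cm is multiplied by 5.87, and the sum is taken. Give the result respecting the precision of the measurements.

4.97 × 10³ cm

496.762 × 0.8314 = 413.0079268 → 413.0 cm (4 s.f., last digit at the 10^-1 place).
777.000 × 5.87 = 4560.99 → 4.56 × 10³ cm (3 s.f., last digit at the 10^1 place).
Sum: 4973.9979268 cm; keep the coarser place, 10^1.
Result: 4.97 × 10³ cm.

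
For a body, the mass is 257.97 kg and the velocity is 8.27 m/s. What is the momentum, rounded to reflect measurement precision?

2.13 × 10³ kg·m/s

momentum = 257.97 kg × 8.27 m/s = 2133.4119 kg·m/s.
257.97 has 5 significant figures; 8.27 has 3.
Division/multiplication keeps the fewest: 3 significant figures.
Rounded: 2.13 × 10³ kg·m/s.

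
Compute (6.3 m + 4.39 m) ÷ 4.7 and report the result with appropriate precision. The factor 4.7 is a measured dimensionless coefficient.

2.3 m

6.3 m + 4.39 m = 10.69 m; the sum is limited to 1 decimal place (3 s.f.).
Carrying full precision, 10.69 ÷ 4.7 = 2.27446808511… m; 4.7 has 2 s.f., so the result keeps min(3, 2) = 2 s.f.
Rounded to 2 significant figures: 2.3 m.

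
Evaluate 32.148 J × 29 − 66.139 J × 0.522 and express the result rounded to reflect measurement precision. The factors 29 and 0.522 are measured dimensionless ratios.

32.148 × 29 = 932.292 → 9.3 × 10^2 J (2 s.f., last digit at the 10^1 place).
66.139 × 0.522 = 34.524558 → 34.5 J (3 s.f., last digit at the 10^-1 place).
Difference: 897.767442 J; keep the coarser place, 10^1.
Result: 9.0 × 10^2 J.

9.0 × 10^2 J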